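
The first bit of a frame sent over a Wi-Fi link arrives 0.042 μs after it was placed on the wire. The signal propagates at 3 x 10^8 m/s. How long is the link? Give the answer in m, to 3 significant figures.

d = s × t_prop = 300000000 × 4.2e-08 = 12.6 m.

12.6 m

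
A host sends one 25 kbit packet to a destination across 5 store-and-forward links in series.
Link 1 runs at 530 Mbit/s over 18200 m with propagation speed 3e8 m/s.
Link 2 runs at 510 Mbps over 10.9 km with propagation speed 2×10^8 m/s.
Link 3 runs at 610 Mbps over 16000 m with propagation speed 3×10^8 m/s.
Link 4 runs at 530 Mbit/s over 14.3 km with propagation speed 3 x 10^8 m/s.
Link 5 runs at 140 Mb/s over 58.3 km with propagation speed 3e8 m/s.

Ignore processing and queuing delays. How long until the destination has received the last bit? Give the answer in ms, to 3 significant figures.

0.773 ms

L = 25000 bits.
Transmission delays (L/R per hop): 0.0471698, 0.0490196, 0.0409836, 0.0471698, 0.178571 ms; sum = 0.362914 ms.
Propagation delays (d/s per hop): 0.0606667, 0.0545, 0.0533333, 0.0476667, 0.194333 ms; sum = 0.4105 ms.
End-to-end = 0.773 ms.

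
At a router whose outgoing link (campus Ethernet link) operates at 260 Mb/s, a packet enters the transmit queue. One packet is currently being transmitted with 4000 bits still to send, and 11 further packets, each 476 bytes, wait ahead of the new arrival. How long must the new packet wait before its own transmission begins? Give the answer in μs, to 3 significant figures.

Each queued packet: L/R = 3808/260000000 = 14.6462 μs.
11 queued → 161.108 μs.
Plus remaining 4000 bits of current packet: 15.3846 μs.
Queuing delay = 176 μs.

176 μs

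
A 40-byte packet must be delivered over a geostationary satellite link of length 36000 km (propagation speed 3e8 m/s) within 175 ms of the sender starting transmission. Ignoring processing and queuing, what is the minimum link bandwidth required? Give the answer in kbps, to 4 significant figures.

L = 320 bits.
Propagation delay = 36000000 / 300000000 = 120 ms.
Transmission budget = 175 − 120 = 55 ms.
R ≥ L / t_tx = 320 bits / 0.055 s = 5.818 kbps.

5.818 kbps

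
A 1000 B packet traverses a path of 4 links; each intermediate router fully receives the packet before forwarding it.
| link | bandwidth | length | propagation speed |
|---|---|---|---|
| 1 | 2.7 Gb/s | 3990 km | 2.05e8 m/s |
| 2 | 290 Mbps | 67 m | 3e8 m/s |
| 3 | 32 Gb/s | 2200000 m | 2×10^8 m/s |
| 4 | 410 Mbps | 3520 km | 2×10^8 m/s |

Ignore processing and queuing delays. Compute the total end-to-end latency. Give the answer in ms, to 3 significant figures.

48.1 ms

L = 1000 × 8 = 8000 bits.
Transmission delays (L/R per hop): 0.00296296, 0.0275862, 0.00025, 0.0195122 ms; sum = 0.0503114 ms.
Propagation delays (d/s per hop): 19.4634, 0.000223333, 11, 17.6 ms; sum = 48.0636 ms.
End-to-end = 48.1 ms.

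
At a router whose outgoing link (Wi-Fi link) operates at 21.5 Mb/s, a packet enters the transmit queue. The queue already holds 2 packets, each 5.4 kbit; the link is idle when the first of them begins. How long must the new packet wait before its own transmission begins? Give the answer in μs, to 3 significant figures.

502 μs

Each queued packet: L/R = 5400/21500000 = 251.163 μs.
2 queued → 502.326 μs.
Queuing delay = 502 μs.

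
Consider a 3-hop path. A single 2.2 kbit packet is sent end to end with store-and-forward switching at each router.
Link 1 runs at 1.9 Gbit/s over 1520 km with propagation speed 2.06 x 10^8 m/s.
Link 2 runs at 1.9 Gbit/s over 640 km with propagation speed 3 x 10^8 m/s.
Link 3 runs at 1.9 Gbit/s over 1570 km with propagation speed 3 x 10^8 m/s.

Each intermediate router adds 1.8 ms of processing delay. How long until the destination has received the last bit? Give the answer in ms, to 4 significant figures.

L = 2200 bits.
Transmission delay per hop = L/R = 2200/1900000000 = 0.00115789 ms; 3 hops → 0.00347368 ms.
Propagation delays (d/s per hop): 7.37864, 2.13333, 5.23333 ms; sum = 14.7453 ms.
Processing at 2 router(s): 2 × 1.8 ms = 3.6 ms.
End-to-end = 18.35 ms.

18.35 ms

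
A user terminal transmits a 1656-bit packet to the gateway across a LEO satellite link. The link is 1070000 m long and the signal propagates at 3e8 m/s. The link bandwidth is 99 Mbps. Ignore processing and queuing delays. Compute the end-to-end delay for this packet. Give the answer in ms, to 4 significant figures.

3.583 ms

Transmission delay = L/R = 1656 / 99000000 = 0.0167273 ms.
Propagation delay = d/s = 1070000 m / 300000000 m/s = 3.56667 ms.
Total = 3.583 ms.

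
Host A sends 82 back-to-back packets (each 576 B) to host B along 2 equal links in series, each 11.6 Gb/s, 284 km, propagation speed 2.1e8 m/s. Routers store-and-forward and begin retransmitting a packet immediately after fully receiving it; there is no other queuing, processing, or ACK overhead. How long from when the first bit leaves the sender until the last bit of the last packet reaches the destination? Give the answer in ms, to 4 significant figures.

Per-hop transmission t_tx = L/R = 4608/11600000000 = 0.000397241 ms.
Per-hop propagation t_prop = 284000/210000000 = 1.35238 ms.
Pipeline fill: first packet needs 2·t_tx to clear all hops; remaining 81 packets each add one t_tx.
Total = (2+82-1)·t_tx + 2·t_prop = 83·0.000397241 + 2·1.35238 = 2.738 ms.

2.738 ms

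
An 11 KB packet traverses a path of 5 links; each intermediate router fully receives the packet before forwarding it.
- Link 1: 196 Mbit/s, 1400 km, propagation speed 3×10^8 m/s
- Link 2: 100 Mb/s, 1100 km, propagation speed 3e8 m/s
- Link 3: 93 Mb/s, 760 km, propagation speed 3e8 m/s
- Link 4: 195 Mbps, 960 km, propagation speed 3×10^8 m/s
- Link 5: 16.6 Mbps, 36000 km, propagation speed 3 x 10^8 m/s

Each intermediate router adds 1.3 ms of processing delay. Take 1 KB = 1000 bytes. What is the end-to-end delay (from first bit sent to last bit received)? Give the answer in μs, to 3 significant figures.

147000 μs

L = 88000 bits.
Transmission delays (L/R per hop): 448.98, 880, 946.237, 451.282, 5301.2 μs; sum = 8027.7 μs.
Propagation delays (d/s per hop): 4666.67, 3666.67, 2533.33, 3200, 120000 μs; sum = 134067 μs.
Processing at 4 router(s): 4 × 1.3 ms = 5200 μs.
End-to-end = 147000 μs.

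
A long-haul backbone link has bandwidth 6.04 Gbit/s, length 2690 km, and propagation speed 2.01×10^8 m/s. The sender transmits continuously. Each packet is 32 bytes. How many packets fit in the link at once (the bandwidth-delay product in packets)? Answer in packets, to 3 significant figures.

316000 packets

Propagation delay = 2690000 / 2.01e+08 = 0.0133831 s.
BDP = R × t_prop = 6040000000 × 0.0133831 = 80833800 bits.
In packets of 256 bits: 316000 packets.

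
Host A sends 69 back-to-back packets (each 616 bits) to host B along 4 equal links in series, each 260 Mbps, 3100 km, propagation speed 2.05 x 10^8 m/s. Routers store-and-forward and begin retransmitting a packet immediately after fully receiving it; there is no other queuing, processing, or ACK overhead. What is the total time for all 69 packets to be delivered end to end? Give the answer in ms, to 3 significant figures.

60.7 ms

Per-hop transmission t_tx = L/R = 616/260000000 = 0.00236923 ms.
Per-hop propagation t_prop = 3100000/2.05e+08 = 15.122 ms.
Pipeline fill: first packet needs 4·t_tx to clear all hops; remaining 68 packets each add one t_tx.
Total = (4+69-1)·t_tx + 4·t_prop = 72·0.00236923 + 4·15.122 = 60.7 ms.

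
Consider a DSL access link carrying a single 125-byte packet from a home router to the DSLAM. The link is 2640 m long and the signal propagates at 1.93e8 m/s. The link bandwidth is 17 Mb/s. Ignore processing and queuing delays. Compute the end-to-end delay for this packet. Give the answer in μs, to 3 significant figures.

72.5 μs

L = 125 × 8 = 1000 bits.
Transmission delay = L/R = 1000 / 17000000 = 58.8235 μs.
Propagation delay = d/s = 2640 m / 193000000 m/s = 13.6788 μs.
Total = 72.5 μs.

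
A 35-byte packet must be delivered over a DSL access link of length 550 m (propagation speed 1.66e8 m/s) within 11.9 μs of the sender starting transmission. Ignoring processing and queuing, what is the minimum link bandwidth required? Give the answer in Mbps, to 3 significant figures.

L = 280 bits.
Propagation delay = 550 / 166000000 = 3.31325 μs.
Transmission budget = 11.9 − 3.31325 = 8.58675 μs.
R ≥ L / t_tx = 280 bits / 8.58675e-06 s = 32.6 Mbps.

32.6 Mbps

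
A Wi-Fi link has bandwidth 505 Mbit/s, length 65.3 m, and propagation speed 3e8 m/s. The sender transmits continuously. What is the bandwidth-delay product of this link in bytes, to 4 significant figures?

13.74 bytes

Propagation delay = 65.3 / 300000000 = 2.17667e-07 s.
BDP = R × t_prop = 505000000 × 2.17667e-07 = 109.922 bits.
In bytes: 109.922/8 = 13.74 bytes.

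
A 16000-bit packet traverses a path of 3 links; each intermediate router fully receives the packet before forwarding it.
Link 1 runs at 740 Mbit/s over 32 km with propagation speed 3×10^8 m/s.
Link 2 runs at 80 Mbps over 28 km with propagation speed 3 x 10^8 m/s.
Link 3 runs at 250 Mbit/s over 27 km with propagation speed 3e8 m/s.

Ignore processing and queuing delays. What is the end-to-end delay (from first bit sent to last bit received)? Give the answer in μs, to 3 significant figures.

Transmission delays (L/R per hop): 21.6216, 200, 64 μs; sum = 285.622 μs.
Propagation delays (d/s per hop): 106.667, 93.3333, 90 μs; sum = 290 μs.
End-to-end = 576 μs.

576 μs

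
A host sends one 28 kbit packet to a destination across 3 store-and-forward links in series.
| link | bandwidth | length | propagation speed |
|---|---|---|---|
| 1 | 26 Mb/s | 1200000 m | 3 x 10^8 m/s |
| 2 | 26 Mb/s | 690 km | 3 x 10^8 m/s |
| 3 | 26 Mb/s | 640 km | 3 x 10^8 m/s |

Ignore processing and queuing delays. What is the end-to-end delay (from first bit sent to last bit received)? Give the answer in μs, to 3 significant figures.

11700 μs

L = 28000 bits.
Transmission delay per hop = L/R = 28000/26000000 = 1076.92 μs; 3 hops → 3230.77 μs.
Propagation delays (d/s per hop): 4000, 2300, 2133.33 μs; sum = 8433.33 μs.
End-to-end = 11700 μs.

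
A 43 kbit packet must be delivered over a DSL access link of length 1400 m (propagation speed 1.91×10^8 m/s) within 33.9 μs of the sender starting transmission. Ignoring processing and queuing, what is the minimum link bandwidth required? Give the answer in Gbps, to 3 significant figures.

Propagation delay = 1400 / 191000000 = 7.32984 μs.
Transmission budget = 33.9 − 7.32984 = 26.5702 μs.
R ≥ L / t_tx = 43000 bits / 2.65702e-05 s = 1.62 Gbps.

1.62 Gbps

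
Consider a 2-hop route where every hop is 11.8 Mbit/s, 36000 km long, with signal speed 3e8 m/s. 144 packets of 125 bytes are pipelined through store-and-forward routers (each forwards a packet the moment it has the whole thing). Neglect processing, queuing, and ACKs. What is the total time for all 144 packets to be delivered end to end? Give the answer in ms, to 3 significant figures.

Per-hop transmission t_tx = L/R = 1000/11800000 = 0.0847458 ms.
Per-hop propagation t_prop = 36000000/300000000 = 120 ms.
Pipeline fill: first packet needs 2·t_tx to clear all hops; remaining 143 packets each add one t_tx.
Total = (2+144-1)·t_tx + 2·t_prop = 145·0.0847458 + 2·120 = 252 ms.

252 ms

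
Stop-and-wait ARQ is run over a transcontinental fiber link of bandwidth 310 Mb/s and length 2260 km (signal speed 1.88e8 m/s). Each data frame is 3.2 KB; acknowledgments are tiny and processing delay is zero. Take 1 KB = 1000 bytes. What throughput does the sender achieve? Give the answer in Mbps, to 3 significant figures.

t_tx = L/R = 25600/310000000 = 8.25806e-05 s.
t_prop = 2260000/188000000 = 0.0120213 s; RTT = 0.0240426 s.
Cycle = t_tx + RTT = 0.0241251 s.
Throughput = L / cycle = 25600 / 0.0241251 = 1.06 Mbps.

1.06 Mbps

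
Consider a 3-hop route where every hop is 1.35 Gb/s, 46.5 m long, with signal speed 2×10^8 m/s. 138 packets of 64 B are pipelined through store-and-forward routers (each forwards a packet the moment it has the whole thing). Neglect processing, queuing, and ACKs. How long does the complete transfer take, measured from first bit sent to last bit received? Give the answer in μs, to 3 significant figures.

Per-hop transmission t_tx = L/R = 512/1350000000 = 0.379259 μs.
Per-hop propagation t_prop = 46.5/200000000 = 0.2325 μs.
Pipeline fill: first packet needs 3·t_tx to clear all hops; remaining 137 packets each add one t_tx.
Total = (3+138-1)·t_tx + 3·t_prop = 140·0.379259 + 3·0.2325 = 53.8 μs.

53.8 μs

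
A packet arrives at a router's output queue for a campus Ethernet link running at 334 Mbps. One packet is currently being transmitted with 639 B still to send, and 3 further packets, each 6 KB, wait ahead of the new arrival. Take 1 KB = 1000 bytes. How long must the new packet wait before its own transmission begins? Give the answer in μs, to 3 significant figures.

446 μs

Each queued packet: L/R = 48000/334000000 = 143.713 μs.
3 queued → 431.138 μs.
Plus remaining 5112 bits of current packet: 15.3054 μs.
Queuing delay = 446 μs.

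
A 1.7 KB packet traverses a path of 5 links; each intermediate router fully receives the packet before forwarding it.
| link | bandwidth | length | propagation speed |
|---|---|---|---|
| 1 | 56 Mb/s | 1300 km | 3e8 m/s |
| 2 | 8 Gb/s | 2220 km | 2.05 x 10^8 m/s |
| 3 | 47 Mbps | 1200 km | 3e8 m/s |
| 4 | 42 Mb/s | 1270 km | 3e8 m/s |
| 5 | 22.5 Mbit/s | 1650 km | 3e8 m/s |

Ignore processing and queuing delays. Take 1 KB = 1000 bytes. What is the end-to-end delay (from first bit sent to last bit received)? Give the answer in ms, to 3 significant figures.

30.4 ms

L = 13600 bits.
Transmission delays (L/R per hop): 0.242857, 0.0017, 0.289362, 0.32381, 0.604444 ms; sum = 1.46217 ms.
Propagation delays (d/s per hop): 4.33333, 10.8293, 4, 4.23333, 5.5 ms; sum = 28.8959 ms.
End-to-end = 30.4 ms.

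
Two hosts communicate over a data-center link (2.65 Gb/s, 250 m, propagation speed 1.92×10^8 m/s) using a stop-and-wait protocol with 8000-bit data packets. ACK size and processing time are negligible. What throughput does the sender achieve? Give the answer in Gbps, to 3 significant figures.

t_tx = L/R = 8000/2650000000 = 3.01887e-06 s.
t_prop = 250/192000000 = 1.30208e-06 s; RTT = 2.60417e-06 s.
Cycle = t_tx + RTT = 5.62303e-06 s.
Throughput = L / cycle = 8000 / 5.62303e-06 = 1.42 Gbps.

1.42 Gbps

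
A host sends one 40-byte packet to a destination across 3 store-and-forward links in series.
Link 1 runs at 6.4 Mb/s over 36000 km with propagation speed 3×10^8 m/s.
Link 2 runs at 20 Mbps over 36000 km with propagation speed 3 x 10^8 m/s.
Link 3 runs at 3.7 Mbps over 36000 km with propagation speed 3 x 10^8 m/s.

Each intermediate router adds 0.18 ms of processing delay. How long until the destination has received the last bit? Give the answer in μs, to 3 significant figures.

361000 μs

L = 40 × 8 = 320 bits.
Transmission delays (L/R per hop): 50, 16, 86.4865 μs; sum = 152.486 μs.
Propagation delays (d/s per hop): 120000, 120000, 120000 μs; sum = 360000 μs.
Processing at 2 router(s): 2 × 0.18 ms = 360 μs.
End-to-end = 361000 μs.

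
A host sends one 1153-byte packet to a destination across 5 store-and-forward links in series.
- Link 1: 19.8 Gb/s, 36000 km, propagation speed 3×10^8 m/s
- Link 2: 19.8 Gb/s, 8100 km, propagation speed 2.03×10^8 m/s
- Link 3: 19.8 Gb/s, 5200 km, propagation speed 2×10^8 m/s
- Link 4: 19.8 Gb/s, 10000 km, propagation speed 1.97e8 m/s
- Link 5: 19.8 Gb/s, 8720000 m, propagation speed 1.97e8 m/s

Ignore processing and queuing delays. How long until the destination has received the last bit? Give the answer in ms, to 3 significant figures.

L = 1153 × 8 = 9224 bits.
Transmission delay per hop = L/R = 9224/19800000000 = 0.000465859 ms; 5 hops → 0.00232929 ms.
Propagation delays (d/s per hop): 120, 39.9015, 26, 50.7614, 44.264 ms; sum = 280.927 ms.
End-to-end = 281 ms.

281 ms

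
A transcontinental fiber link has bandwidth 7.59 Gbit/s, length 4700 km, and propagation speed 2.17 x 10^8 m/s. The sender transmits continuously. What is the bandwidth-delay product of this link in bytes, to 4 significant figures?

Propagation delay = 4700000 / 217000000 = 0.021659 s.
BDP = R × t_prop = 7590000000 × 0.021659 = 164392000 bits.
In bytes: 164392000/8 = 20550000 bytes.

20550000 bytes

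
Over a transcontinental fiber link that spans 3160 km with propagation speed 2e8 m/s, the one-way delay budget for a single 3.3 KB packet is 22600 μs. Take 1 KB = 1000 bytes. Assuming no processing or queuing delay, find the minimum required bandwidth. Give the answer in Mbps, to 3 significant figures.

L = 26400 bits.
Propagation delay = 3160000 / 200000000 = 15800 μs.
Transmission budget = 22600 − 15800 = 6800 μs.
R ≥ L / t_tx = 26400 bits / 0.0068 s = 3.88 Mbps.

3.88 Mbps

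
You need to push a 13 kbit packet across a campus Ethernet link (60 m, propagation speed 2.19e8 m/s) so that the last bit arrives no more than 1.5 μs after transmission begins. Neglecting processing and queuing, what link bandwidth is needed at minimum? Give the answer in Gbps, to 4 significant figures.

10.60 Gbps

Propagation delay = 60 / 219000000 = 0.273973 μs.
Transmission budget = 1.5 − 0.273973 = 1.22603 μs.
R ≥ L / t_tx = 13000 bits / 1.22603e-06 s = 10.60 Gbps.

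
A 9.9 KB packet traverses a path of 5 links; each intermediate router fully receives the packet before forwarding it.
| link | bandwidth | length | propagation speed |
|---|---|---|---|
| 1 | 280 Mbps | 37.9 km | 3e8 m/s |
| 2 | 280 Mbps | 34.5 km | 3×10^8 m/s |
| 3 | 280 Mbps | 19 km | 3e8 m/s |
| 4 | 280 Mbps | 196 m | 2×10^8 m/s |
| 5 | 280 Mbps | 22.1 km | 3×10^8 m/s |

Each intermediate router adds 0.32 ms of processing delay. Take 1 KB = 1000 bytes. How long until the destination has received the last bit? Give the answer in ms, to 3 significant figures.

L = 79200 bits.
Transmission delay per hop = L/R = 79200/280000000 = 0.282857 ms; 5 hops → 1.41429 ms.
Propagation delays (d/s per hop): 0.126333, 0.115, 0.0633333, 0.00098, 0.0736667 ms; sum = 0.379313 ms.
Processing at 4 router(s): 4 × 0.32 ms = 1.28 ms.
End-to-end = 3.07 ms.

3.07 ms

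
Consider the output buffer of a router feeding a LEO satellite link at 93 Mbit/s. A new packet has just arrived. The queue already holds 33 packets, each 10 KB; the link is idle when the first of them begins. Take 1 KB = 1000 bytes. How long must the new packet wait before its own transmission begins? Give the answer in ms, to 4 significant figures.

Each queued packet: L/R = 80000/93000000 = 0.860215 ms.
33 queued → 28.3871 ms.
Queuing delay = 28.39 ms.

28.39 ms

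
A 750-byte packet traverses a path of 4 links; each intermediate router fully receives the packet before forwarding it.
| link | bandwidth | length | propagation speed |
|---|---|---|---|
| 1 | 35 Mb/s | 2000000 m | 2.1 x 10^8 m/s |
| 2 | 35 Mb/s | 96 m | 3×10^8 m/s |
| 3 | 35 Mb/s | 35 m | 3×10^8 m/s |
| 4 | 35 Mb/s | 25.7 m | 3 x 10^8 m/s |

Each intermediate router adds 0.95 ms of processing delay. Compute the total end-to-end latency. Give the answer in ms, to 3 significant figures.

13.1 ms

L = 750 × 8 = 6000 bits.
Transmission delay per hop = L/R = 6000/35000000 = 0.171429 ms; 4 hops → 0.685714 ms.
Propagation delays (d/s per hop): 9.52381, 0.00032, 0.000116667, 8.56667e-05 ms; sum = 9.52433 ms.
Processing at 3 router(s): 3 × 0.95 ms = 2.85 ms.
End-to-end = 13.1 ms.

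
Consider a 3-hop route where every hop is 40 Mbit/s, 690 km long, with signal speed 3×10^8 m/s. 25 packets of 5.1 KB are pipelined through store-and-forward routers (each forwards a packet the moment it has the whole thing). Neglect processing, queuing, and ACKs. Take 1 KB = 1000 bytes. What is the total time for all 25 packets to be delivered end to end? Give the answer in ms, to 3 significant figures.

Per-hop transmission t_tx = L/R = 40800/40000000 = 1.02 ms.
Per-hop propagation t_prop = 690000/300000000 = 2.3 ms.
Pipeline fill: first packet needs 3·t_tx to clear all hops; remaining 24 packets each add one t_tx.
Total = (3+25-1)·t_tx + 3·t_prop = 27·1.02 + 3·2.3 = 34.4 ms.

34.4 ms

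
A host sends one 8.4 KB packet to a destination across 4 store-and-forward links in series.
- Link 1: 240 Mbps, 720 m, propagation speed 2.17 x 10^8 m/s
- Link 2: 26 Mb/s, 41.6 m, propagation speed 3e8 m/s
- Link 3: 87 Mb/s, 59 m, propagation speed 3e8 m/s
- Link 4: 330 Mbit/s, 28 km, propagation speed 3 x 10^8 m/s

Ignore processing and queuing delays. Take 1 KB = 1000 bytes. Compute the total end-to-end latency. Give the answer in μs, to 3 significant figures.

L = 67200 bits.
Transmission delays (L/R per hop): 280, 2584.62, 772.414, 203.636 μs; sum = 3840.67 μs.
Propagation delays (d/s per hop): 3.31797, 0.138667, 0.196667, 93.3333 μs; sum = 96.9866 μs.
End-to-end = 3940 μs.

3940 μs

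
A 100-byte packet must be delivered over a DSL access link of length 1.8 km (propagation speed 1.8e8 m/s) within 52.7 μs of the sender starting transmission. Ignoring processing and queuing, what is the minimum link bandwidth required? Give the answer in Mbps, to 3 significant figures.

18.7 Mbps

L = 800 bits.
Propagation delay = 1800 / 180000000 = 10 μs.
Transmission budget = 52.7 − 10 = 42.7 μs.
R ≥ L / t_tx = 800 bits / 4.27e-05 s = 18.7 Mbps.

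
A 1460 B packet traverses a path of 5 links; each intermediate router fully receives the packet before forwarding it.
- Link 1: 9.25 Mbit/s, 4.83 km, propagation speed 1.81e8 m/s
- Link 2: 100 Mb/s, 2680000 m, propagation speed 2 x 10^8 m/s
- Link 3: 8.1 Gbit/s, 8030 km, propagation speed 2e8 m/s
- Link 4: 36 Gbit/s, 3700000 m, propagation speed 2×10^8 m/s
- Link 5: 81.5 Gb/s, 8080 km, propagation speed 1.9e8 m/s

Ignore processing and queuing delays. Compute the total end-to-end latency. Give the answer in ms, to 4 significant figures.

116.0 ms

L = 1460 × 8 = 11680 bits.
Transmission delays (L/R per hop): 1.2627, 0.1168, 0.00144198, 0.000324444, 0.000143313 ms; sum = 1.38141 ms.
Propagation delays (d/s per hop): 0.0266851, 13.4, 40.15, 18.5, 42.5263 ms; sum = 114.603 ms.
End-to-end = 116.0 ms.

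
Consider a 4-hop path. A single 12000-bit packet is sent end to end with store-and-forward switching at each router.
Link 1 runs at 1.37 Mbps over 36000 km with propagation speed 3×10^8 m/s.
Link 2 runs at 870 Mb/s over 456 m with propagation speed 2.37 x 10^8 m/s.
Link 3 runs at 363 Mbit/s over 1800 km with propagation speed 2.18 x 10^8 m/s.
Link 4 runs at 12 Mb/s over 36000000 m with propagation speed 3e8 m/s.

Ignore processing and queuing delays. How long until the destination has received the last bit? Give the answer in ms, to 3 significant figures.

Transmission delays (L/R per hop): 8.75912, 0.0137931, 0.0330579, 1 ms; sum = 9.80598 ms.
Propagation delays (d/s per hop): 120, 0.00192405, 8.25688, 120 ms; sum = 248.259 ms.
End-to-end = 258 ms.

258 ms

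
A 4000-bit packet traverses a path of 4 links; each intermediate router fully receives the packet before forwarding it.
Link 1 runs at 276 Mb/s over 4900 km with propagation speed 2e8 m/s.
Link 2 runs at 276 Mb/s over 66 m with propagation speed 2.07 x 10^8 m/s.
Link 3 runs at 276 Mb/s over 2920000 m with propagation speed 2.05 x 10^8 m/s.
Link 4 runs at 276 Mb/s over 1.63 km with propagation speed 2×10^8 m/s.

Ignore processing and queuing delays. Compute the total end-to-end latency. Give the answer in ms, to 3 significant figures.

Transmission delay per hop = L/R = 4000/276000000 = 0.0144928 ms; 4 hops → 0.057971 ms.
Propagation delays (d/s per hop): 24.5, 0.000318841, 14.2439, 0.00815 ms; sum = 38.7524 ms.
End-to-end = 38.8 ms.

38.8 ms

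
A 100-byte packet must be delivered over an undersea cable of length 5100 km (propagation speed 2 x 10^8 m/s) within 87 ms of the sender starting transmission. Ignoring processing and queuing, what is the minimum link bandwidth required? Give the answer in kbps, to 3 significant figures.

13.0 kbps

L = 800 bits.
Propagation delay = 5100000 / 200000000 = 25.5 ms.
Transmission budget = 87 − 25.5 = 61.5 ms.
R ≥ L / t_tx = 800 bits / 0.0615 s = 13.0 kbps.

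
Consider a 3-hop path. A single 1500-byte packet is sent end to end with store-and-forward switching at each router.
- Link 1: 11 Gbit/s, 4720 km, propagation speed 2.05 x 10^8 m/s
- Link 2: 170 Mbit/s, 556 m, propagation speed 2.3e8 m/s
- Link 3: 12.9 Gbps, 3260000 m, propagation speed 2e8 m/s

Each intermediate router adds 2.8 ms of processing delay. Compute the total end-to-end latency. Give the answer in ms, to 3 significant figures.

L = 1500 × 8 = 12000 bits.
Transmission delays (L/R per hop): 0.00109091, 0.0705882, 0.000930233 ms; sum = 0.0726094 ms.
Propagation delays (d/s per hop): 23.0244, 0.00241739, 16.3 ms; sum = 39.3268 ms.
Processing at 2 router(s): 2 × 2.8 ms = 5.6 ms.
End-to-end = 45.0 ms.

45.0 ms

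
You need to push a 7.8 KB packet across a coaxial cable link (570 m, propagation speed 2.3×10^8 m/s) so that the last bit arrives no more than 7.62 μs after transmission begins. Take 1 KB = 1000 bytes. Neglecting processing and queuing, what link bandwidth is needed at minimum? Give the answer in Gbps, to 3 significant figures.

12.1 Gbps

L = 62400 bits.
Propagation delay = 570 / 2.3e+08 = 2.47826 μs.
Transmission budget = 7.62 − 2.47826 = 5.14174 μs.
R ≥ L / t_tx = 62400 bits / 5.14174e-06 s = 12.1 Gbps.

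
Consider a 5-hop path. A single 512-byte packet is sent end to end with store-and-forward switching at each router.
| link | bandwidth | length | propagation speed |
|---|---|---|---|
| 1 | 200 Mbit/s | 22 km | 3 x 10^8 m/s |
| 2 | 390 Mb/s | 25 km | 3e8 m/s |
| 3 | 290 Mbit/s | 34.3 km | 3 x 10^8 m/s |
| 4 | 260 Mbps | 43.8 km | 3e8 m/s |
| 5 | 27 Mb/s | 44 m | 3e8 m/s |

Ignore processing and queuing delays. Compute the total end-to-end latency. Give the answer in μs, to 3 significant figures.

630 μs

L = 512 × 8 = 4096 bits.
Transmission delays (L/R per hop): 20.48, 10.5026, 14.1241, 15.7538, 151.704 μs; sum = 212.564 μs.
Propagation delays (d/s per hop): 73.3333, 83.3333, 114.333, 146, 0.146667 μs; sum = 417.147 μs.
End-to-end = 630 μs.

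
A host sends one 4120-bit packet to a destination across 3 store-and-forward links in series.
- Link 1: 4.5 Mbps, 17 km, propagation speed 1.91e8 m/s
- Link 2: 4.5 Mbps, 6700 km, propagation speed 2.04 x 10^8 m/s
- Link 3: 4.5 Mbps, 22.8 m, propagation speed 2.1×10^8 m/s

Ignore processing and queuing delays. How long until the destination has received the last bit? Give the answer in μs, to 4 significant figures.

Transmission delay per hop = L/R = 4120/4500000 = 915.556 μs; 3 hops → 2746.67 μs.
Propagation delays (d/s per hop): 89.0052, 32843.1, 0.108571 μs; sum = 32932.3 μs.
End-to-end = 35680 μs.

35680 μs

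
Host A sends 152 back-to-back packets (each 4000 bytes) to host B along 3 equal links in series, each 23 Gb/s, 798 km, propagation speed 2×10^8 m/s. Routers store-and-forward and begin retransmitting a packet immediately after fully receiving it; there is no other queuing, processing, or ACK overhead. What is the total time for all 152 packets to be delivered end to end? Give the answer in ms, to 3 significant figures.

Per-hop transmission t_tx = L/R = 32000/23000000000 = 0.0013913 ms.
Per-hop propagation t_prop = 798000/200000000 = 3.99 ms.
Pipeline fill: first packet needs 3·t_tx to clear all hops; remaining 151 packets each add one t_tx.
Total = (3+152-1)·t_tx + 3·t_prop = 154·0.0013913 + 3·3.99 = 12.2 ms.

12.2 ms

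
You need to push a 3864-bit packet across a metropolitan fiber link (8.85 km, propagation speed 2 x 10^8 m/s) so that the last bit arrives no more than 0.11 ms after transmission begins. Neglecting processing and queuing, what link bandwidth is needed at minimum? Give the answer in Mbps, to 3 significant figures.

Propagation delay = 8850 / 200000000 = 0.04425 ms.
Transmission budget = 0.11 − 0.04425 = 0.06575 ms.
R ≥ L / t_tx = 3864 bits / 6.575e-05 s = 58.8 Mbps.

58.8 Mbps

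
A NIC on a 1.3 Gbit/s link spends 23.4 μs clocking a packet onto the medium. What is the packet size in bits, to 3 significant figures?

30400 bits

L = R × t_tx = 1300000000 b/s × 2.34e-05 s = 30420 bits.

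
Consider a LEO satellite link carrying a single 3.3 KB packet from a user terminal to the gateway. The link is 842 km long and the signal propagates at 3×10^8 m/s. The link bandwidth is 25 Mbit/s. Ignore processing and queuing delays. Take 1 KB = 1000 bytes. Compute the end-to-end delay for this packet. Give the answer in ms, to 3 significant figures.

L = 26400 bits.
Transmission delay = L/R = 26400 / 25000000 = 1.056 ms.
Propagation delay = d/s = 842000 m / 300000000 m/s = 2.80667 ms.
Total = 3.86 ms.

3.86 ms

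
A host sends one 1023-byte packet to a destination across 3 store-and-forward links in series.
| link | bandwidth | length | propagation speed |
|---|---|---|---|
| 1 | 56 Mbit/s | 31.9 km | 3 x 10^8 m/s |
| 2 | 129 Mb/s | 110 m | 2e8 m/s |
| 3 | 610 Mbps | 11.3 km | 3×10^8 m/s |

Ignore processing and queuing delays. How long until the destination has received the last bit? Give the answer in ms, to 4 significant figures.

0.3676 ms

L = 1023 × 8 = 8184 bits.
Transmission delays (L/R per hop): 0.146143, 0.0634419, 0.0134164 ms; sum = 0.223001 ms.
Propagation delays (d/s per hop): 0.106333, 0.00055, 0.0376667 ms; sum = 0.14455 ms.
End-to-end = 0.3676 ms.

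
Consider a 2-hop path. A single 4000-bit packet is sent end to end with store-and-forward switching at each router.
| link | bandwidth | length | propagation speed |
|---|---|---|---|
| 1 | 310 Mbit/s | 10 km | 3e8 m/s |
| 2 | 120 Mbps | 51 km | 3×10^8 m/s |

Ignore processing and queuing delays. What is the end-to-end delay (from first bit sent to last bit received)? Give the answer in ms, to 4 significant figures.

Transmission delays (L/R per hop): 0.0129032, 0.0333333 ms; sum = 0.0462366 ms.
Propagation delays (d/s per hop): 0.0333333, 0.17 ms; sum = 0.203333 ms.
End-to-end = 0.2496 ms.

0.2496 ms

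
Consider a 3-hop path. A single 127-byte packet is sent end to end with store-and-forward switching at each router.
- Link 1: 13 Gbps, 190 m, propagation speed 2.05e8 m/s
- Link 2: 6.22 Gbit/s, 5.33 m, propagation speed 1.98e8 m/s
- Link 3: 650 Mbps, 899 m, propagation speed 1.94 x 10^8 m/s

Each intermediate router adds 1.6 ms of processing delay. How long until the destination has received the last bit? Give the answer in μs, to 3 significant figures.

3210 μs

L = 127 × 8 = 1016 bits.
Transmission delays (L/R per hop): 0.0781538, 0.163344, 1.56308 μs; sum = 1.80457 μs.
Propagation delays (d/s per hop): 0.926829, 0.0269192, 4.63402 μs; sum = 5.58777 μs.
Processing at 2 router(s): 2 × 1.6 ms = 3200 μs.
End-to-end = 3210 μs.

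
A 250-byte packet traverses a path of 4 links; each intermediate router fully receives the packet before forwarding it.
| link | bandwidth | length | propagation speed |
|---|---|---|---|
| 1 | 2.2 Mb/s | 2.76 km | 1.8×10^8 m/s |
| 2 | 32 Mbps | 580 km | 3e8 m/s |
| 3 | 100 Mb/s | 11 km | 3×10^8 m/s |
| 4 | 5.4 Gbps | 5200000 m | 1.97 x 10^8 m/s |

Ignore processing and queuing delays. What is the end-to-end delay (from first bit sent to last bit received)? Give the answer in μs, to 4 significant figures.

L = 250 × 8 = 2000 bits.
Transmission delays (L/R per hop): 909.091, 62.5, 20, 0.37037 μs; sum = 991.961 μs.
Propagation delays (d/s per hop): 15.3333, 1933.33, 36.6667, 26395.9 μs; sum = 28381.3 μs.
End-to-end = 29370 μs.

29370 μs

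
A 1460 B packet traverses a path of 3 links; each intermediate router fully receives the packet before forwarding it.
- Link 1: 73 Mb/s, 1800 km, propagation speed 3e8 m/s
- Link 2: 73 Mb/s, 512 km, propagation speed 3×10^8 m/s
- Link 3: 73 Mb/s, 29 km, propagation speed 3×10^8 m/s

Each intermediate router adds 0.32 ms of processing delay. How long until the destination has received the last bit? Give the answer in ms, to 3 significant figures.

8.92 ms

L = 1460 × 8 = 11680 bits.
Transmission delay per hop = L/R = 11680/73000000 = 0.16 ms; 3 hops → 0.48 ms.
Propagation delays (d/s per hop): 6, 1.70667, 0.0966667 ms; sum = 7.80333 ms.
Processing at 2 router(s): 2 × 0.32 ms = 0.64 ms.
End-to-end = 8.92 ms.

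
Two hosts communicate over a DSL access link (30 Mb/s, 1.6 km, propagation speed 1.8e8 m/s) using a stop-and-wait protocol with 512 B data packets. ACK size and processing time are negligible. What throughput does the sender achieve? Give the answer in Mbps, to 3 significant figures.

t_tx = L/R = 4096/30000000 = 0.000136533 s.
t_prop = 1600/180000000 = 8.88889e-06 s; RTT = 1.77778e-05 s.
Cycle = t_tx + RTT = 0.000154311 s.
Throughput = L / cycle = 4096 / 0.000154311 = 26.5 Mbps.

26.5 Mbps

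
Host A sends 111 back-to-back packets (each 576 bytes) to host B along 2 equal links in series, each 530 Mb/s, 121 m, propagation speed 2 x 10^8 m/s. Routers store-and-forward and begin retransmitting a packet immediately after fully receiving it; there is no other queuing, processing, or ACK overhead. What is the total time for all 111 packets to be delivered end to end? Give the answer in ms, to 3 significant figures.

0.975 ms

Per-hop transmission t_tx = L/R = 4608/530000000 = 0.00869434 ms.
Per-hop propagation t_prop = 121/200000000 = 0.000605 ms.
Pipeline fill: first packet needs 2·t_tx to clear all hops; remaining 110 packets each add one t_tx.
Total = (2+111-1)·t_tx + 2·t_prop = 112·0.00869434 + 2·0.000605 = 0.975 ms.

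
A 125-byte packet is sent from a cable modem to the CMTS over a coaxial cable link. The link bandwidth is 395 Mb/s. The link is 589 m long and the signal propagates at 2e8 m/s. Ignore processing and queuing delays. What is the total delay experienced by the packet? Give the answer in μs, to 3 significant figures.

L = 125 × 8 = 1000 bits.
Transmission delay = L/R = 1000 / 395000000 = 2.53165 μs.
Propagation delay = d/s = 589 m / 200000000 m/s = 2.945 μs.
Total = 5.48 μs.

5.48 μs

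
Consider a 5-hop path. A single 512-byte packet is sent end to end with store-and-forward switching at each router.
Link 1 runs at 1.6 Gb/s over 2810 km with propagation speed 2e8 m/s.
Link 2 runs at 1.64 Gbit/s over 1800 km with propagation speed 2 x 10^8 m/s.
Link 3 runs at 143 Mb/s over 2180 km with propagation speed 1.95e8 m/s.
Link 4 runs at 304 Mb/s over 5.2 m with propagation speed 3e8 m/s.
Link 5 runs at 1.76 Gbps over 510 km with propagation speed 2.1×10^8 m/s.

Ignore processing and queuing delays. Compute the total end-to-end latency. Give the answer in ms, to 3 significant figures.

36.7 ms

L = 512 × 8 = 4096 bits.
Transmission delays (L/R per hop): 0.00256, 0.00249756, 0.0286434, 0.0134737, 0.00232727 ms; sum = 0.0495019 ms.
Propagation delays (d/s per hop): 14.05, 9, 11.1795, 1.73333e-05, 2.42857 ms; sum = 36.6581 ms.
End-to-end = 36.7 ms.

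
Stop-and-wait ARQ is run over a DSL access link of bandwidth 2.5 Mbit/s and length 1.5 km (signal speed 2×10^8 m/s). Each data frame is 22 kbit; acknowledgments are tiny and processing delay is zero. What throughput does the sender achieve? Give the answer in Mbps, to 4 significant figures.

t_tx = L/R = 22000/2500000 = 0.0088 s.
t_prop = 1500/200000000 = 7.5e-06 s; RTT = 1.5e-05 s.
Cycle = t_tx + RTT = 0.008815 s.
Throughput = L / cycle = 22000 / 0.008815 = 2.496 Mbps.

2.496 Mbps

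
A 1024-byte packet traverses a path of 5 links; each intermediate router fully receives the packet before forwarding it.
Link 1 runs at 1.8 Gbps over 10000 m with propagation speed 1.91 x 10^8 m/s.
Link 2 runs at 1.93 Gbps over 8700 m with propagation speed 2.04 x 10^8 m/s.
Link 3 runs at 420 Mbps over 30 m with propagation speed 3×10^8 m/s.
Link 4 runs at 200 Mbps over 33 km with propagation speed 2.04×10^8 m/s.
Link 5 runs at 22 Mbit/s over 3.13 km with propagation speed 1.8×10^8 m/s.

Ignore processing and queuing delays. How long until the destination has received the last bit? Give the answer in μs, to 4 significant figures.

L = 1024 × 8 = 8192 bits.
Transmission delays (L/R per hop): 4.55111, 4.24456, 19.5048, 40.96, 372.364 μs; sum = 441.624 μs.
Propagation delays (d/s per hop): 52.356, 42.6471, 0.1, 161.765, 17.3889 μs; sum = 274.257 μs.
End-to-end = 715.9 μs.

715.9 μs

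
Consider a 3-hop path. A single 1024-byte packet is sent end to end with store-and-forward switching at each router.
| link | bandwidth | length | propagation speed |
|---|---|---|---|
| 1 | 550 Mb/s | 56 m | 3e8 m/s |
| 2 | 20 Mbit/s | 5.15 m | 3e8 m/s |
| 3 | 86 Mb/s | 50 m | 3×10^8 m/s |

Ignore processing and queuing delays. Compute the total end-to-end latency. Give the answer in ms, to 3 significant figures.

L = 1024 × 8 = 8192 bits.
Transmission delays (L/R per hop): 0.0148945, 0.4096, 0.0952558 ms; sum = 0.51975 ms.
Propagation delays (d/s per hop): 0.000186667, 1.71667e-05, 0.000166667 ms; sum = 0.0003705 ms.
End-to-end = 0.520 ms.

0.520 ms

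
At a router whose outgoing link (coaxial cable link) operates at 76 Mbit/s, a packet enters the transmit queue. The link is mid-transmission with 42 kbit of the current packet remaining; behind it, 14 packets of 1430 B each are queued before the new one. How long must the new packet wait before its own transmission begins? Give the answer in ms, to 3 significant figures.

Each queued packet: L/R = 11440/76000000 = 0.150526 ms.
14 queued → 2.10737 ms.
Plus remaining 42000 bits of current packet: 0.552632 ms.
Queuing delay = 2.66 ms.

2.66 ms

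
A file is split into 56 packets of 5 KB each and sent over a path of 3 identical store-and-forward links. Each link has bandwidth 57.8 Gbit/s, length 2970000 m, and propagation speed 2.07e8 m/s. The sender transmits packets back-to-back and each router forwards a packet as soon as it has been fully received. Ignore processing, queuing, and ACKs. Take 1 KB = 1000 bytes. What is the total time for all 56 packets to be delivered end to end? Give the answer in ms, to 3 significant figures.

Per-hop transmission t_tx = L/R = 40000/57800000000 = 0.000692042 ms.
Per-hop propagation t_prop = 2970000/2.07e+08 = 14.3478 ms.
Pipeline fill: first packet needs 3·t_tx to clear all hops; remaining 55 packets each add one t_tx.
Total = (3+56-1)·t_tx + 3·t_prop = 58·0.000692042 + 3·14.3478 = 43.1 ms.

43.1 ms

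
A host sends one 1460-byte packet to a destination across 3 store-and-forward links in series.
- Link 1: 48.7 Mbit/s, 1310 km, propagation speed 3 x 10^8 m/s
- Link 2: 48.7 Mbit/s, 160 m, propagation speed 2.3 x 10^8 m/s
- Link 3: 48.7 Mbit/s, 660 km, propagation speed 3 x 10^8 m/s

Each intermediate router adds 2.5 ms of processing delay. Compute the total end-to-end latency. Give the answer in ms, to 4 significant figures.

L = 1460 × 8 = 11680 bits.
Transmission delay per hop = L/R = 11680/48700000 = 0.239836 ms; 3 hops → 0.719507 ms.
Propagation delays (d/s per hop): 4.36667, 0.000695652, 2.2 ms; sum = 6.56736 ms.
Processing at 2 router(s): 2 × 2.5 ms = 5 ms.
End-to-end = 12.29 ms.

12.29 ms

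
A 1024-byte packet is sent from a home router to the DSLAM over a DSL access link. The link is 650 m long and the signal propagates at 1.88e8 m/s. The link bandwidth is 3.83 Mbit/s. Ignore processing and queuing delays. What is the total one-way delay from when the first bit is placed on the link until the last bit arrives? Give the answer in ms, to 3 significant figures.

L = 1024 × 8 = 8192 bits.
Transmission delay = L/R = 8192 / 3830000 = 2.1389 ms.
Propagation delay = d/s = 650 m / 188000000 m/s = 0.00345745 ms.
Total = 2.14 ms.

2.14 ms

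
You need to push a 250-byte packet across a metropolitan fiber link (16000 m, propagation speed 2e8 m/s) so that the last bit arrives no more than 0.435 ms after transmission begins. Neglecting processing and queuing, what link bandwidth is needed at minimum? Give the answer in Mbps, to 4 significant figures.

5.634 Mbps

L = 2000 bits.
Propagation delay = 16000 / 200000000 = 0.08 ms.
Transmission budget = 0.435 − 0.08 = 0.355 ms.
R ≥ L / t_tx = 2000 bits / 0.000355 s = 5.634 Mbps.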